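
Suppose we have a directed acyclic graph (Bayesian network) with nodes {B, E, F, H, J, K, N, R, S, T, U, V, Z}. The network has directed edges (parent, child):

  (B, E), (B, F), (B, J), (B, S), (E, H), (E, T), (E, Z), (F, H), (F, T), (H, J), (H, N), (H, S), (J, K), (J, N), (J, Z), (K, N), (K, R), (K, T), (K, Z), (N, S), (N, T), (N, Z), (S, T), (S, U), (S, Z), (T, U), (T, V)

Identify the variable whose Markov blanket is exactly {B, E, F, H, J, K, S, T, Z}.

N

The target node must have every member of {B, E, F, H, J, K, S, T, Z} as a parent, child, or co-parent, and no others.
Parents of N: H, J, K; children: S, T, Z; co-parents: B, E, F, H, J, K, S.
These exactly cover the given set, so the node is N.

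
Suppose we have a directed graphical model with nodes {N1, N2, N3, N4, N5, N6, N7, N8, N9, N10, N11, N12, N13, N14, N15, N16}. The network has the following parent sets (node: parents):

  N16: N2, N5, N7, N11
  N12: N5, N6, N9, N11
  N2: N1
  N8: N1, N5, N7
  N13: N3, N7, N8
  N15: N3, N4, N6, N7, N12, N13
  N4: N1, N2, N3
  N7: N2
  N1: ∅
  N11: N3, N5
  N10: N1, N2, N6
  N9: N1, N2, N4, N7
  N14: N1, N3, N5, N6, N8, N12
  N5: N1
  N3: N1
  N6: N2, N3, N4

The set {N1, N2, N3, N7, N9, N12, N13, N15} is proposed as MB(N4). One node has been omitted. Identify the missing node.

N6

By definition, MB(N4) is built from N4's parents, N4's children, and the co-parents of N4.
Parents of N4: N1, N2, N3.
Children of N4: N6, N9, N15.
Parents of each child, excluding N4:
  N6: N2, N3
  N9: N1, N2, N7
  N15: N3, N6, N7, N12, N13
MB(N4) = {N1, N2, N3, N6, N7, N9, N12, N13, N15}.
Comparing with the claimed set, N6 is missing.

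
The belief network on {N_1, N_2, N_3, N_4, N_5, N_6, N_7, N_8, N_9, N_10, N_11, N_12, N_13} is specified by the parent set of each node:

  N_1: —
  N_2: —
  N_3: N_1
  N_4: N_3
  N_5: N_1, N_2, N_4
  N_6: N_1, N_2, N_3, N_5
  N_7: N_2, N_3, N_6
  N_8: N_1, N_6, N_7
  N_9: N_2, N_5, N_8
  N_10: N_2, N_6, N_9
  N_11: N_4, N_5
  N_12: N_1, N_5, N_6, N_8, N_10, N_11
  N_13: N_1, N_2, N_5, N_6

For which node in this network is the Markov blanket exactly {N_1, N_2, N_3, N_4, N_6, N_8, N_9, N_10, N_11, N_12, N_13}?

N_5

The target node must have every member of {N_1, N_2, N_3, N_4, N_6, N_8, N_9, N_10, N_11, N_12, N_13} as a parent, child, or co-parent, and no others.
Parents of N_5: N_1, N_2, N_4; children: N_6, N_9, N_11, N_12, N_13; co-parents: N_1, N_2, N_3, N_4, N_6, N_8, N_10, N_11.
These exactly cover the given set, so the node is N_5.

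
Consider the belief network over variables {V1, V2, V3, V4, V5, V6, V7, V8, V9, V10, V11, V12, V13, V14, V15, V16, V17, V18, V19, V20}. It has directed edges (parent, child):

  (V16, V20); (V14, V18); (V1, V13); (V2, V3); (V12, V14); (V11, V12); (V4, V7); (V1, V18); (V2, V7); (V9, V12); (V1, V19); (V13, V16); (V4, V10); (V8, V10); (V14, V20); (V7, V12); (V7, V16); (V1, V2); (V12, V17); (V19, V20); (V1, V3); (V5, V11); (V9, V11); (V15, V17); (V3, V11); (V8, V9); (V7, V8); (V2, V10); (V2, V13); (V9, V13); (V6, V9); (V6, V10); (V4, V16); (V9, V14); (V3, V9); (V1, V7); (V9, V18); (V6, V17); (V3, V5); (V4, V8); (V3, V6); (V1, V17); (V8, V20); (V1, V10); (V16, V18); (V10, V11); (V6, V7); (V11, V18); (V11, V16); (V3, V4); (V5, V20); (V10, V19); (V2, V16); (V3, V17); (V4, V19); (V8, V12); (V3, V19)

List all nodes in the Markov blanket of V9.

Recall MB(v) = parents ∪ children ∪ spouses, where spouses are the other parents of v's children.
Parents of V9: V3, V6, V8.
V9 has children V11, V12, V13, V14, V18.
For each child, the remaining parents (spouses of V9):
  parents(V11) \ {V9} = {V3, V5, V10}.
  parents(V12) \ {V9} = {V7, V8, V11}.
  V13's other parents are V1, V2.
  V14 also has parent V12.
  parents(V18) \ {V9} = {V1, V11, V14, V16}.
Union: {V3, V6, V8} ∪ {V11, V12, V13, V14, V18} ∪ {V1, V2, V3, V5, V7, V8, V10, V11, V12, V14, V16} = {V1, V2, V3, V5, V6, V7, V8, V10, V11, V12, V13, V14, V16, V18}.

{V1, V2, V3, V5, V6, V7, V8, V10, V11, V12, V13, V14, V16, V18}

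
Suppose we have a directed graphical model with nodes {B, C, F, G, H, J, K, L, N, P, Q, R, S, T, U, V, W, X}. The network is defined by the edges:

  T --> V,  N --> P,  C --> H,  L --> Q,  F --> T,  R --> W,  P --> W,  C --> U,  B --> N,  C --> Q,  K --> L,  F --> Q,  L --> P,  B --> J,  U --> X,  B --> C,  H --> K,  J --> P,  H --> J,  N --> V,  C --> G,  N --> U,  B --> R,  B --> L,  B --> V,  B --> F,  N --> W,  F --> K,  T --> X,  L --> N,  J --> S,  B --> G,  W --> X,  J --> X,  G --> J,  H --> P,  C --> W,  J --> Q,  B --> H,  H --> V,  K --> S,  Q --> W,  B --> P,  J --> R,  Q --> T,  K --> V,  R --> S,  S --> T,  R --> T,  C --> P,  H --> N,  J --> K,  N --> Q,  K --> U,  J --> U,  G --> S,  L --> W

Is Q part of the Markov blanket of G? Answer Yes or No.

No

Pa(G) = {B, C}.
Ch(G) = {J, S}.
For each child, the remaining parents (spouses of G):
  J: B, H
  S: J, K, R
MB(G) = {B, C, H, J, K, R, S}; Q is not in this set.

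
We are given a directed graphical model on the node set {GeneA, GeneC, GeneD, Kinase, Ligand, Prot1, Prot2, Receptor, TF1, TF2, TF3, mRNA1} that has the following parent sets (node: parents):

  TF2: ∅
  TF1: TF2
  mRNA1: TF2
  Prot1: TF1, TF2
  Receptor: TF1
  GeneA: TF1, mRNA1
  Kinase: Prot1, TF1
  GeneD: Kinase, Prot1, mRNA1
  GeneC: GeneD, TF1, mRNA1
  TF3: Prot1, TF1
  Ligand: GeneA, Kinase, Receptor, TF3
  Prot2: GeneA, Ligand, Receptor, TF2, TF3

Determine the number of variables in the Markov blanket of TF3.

Ch(TF3) = {Ligand, Prot2}.
Pa(TF3) = {Prot1, TF1}.
Other parents of TF3's children:
  Ligand's other parents are GeneA, Kinase, Receptor.
  Prot2 also has parents GeneA, Ligand, Receptor, TF2.
MB(TF3) = {GeneA, Kinase, Ligand, Prot1, Prot2, Receptor, TF1, TF2}, which has 8 nodes.

8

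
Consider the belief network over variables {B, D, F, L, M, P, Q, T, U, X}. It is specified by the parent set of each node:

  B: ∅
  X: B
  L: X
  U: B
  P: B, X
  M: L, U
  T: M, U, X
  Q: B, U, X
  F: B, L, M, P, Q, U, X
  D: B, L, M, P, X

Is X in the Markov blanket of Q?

X is a parent of Q.
So X ∈ MB(Q).

Yes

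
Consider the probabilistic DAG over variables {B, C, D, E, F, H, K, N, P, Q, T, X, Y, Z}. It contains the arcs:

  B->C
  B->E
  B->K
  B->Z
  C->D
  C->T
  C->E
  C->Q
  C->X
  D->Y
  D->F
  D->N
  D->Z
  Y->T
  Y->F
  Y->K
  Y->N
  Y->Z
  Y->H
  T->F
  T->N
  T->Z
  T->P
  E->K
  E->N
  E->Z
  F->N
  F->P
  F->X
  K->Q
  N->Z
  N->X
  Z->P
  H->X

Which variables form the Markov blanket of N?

{B, C, D, E, F, H, T, X, Y, Z}

Pa(N) = {D, E, F, T, Y}.
N's children: X, Z.
Other parents of N's children:
  Z's other parents are B, D, E, T, Y.
  X's other parents are C, F, H.
Taking the union gives {B, C, D, E, F, H, T, X, Y, Z}.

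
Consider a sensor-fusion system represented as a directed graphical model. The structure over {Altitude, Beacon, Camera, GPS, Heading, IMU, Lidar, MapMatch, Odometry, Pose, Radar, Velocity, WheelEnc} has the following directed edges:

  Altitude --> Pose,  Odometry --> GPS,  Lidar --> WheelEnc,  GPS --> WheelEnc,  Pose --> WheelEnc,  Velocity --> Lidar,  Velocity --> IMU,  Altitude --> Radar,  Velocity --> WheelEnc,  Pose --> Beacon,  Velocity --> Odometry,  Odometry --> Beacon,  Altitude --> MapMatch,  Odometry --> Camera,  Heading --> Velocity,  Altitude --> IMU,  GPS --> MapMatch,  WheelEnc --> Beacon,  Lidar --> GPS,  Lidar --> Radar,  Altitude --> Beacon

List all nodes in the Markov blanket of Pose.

The Markov blanket of a node is its parents, its children, and the other parents of its children.
Children of Pose: Beacon, WheelEnc.
Parents of Pose: Altitude.
Parents of each child, excluding Pose:
  WheelEnc: GPS, Lidar, Velocity
  Beacon: Altitude, Odometry, WheelEnc
MB(Pose) = {Altitude, Beacon, GPS, Lidar, Odometry, Velocity, WheelEnc}.

{Altitude, Beacon, GPS, Lidar, Odometry, Velocity, WheelEnc}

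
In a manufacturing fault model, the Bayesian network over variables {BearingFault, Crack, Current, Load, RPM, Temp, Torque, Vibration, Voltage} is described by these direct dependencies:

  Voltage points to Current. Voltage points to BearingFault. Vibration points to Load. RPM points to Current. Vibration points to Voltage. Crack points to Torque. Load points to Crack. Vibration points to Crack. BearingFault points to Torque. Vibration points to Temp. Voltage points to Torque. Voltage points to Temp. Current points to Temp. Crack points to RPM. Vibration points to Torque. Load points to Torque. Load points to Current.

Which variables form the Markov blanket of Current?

Children of Current: Temp.
Current's parents: Load, RPM, Voltage.
Parents of each child, excluding Current:
  parents(Temp) \ {Current} = {Vibration, Voltage}.
So the Markov blanket of Current is {Load, RPM, Temp, Vibration, Voltage}.

{Load, RPM, Temp, Vibration, Voltage}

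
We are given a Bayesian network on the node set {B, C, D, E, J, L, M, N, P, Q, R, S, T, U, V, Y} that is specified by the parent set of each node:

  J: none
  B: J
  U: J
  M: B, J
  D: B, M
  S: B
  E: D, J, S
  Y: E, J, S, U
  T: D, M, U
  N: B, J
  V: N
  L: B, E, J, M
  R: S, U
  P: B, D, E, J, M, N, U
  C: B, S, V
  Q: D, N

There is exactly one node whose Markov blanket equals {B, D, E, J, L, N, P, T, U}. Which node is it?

The target node must have every member of {B, D, E, J, L, N, P, T, U} as a parent, child, or co-parent, and no others.
Parents of M: B, J; children: D, L, P, T; co-parents: B, D, E, J, N, U.
These exactly cover the given set, so the node is M.

M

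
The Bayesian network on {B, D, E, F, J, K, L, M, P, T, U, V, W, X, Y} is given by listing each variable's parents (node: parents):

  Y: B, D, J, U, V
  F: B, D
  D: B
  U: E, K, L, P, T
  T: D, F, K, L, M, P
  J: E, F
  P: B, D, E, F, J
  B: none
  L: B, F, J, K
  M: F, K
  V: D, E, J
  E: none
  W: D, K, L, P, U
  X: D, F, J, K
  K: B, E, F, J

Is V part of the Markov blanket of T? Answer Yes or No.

By definition, MB(T) is built from T's parents, T's children, and the co-parents of T.
T's parents: D, F, K, L, M, P.
Children of T: U.
For each child, the remaining parents (spouses of T):
  parents(U) \ {T} = {E, K, L, P}.
MB(T) = {D, E, F, K, L, M, P, U}; V is not in this set.

No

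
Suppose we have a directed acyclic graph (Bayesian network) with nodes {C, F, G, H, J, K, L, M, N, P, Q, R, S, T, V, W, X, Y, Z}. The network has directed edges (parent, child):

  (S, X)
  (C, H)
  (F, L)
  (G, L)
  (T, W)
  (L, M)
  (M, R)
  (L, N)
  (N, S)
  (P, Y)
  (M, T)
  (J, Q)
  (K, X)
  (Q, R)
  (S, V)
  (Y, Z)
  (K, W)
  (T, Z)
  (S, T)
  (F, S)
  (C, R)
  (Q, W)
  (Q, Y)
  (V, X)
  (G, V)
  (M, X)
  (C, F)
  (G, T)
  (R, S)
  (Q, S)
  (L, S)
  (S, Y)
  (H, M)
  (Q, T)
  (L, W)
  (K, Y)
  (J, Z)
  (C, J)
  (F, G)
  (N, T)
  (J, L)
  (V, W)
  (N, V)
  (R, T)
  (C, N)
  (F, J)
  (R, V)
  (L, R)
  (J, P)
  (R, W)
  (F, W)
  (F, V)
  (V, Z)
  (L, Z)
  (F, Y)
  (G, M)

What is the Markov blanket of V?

By definition, MB(V) is built from V's parents, V's children, and the co-parents of V.
V has parents F, G, N, R, S.
V's children: W, X, Z.
Other parents of V's children:
  W also has parents F, K, L, Q, R, T.
  parents(X) \ {V} = {K, M, S}.
  Z also has parents J, L, T, Y.
So the Markov blanket of V is {F, G, J, K, L, M, N, Q, R, S, T, W, X, Y, Z}.

{F, G, J, K, L, M, N, Q, R, S, T, W, X, Y, Z}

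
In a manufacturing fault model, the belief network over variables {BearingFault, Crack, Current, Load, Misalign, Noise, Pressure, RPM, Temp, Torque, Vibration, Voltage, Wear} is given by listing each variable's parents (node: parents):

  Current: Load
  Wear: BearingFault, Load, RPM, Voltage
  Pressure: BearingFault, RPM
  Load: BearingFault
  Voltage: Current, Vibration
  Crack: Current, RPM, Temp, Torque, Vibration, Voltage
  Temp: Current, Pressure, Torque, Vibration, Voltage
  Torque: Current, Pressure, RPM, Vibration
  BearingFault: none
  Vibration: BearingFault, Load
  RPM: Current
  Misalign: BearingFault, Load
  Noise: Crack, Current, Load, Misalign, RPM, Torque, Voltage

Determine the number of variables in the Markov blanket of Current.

10

By definition, MB(Current) is built from Current's parents, Current's children, and the co-parents of Current.
Current has parent Load.
Current's children: Crack, Noise, RPM, Temp, Torque, Voltage.
Other parents of Current's children:
  RPM: no additional parents.
  Voltage also has parent Vibration.
  Torque also has parents Pressure, RPM, Vibration.
  parents(Temp) \ {Current} = {Pressure, Torque, Vibration, Voltage}.
  parents(Crack) \ {Current} = {RPM, Temp, Torque, Vibration, Voltage}.
  parents(Noise) \ {Current} = {Crack, Load, Misalign, RPM, Torque, Voltage}.
MB(Current) = {Crack, Load, Misalign, Noise, Pressure, RPM, Temp, Torque, Vibration, Voltage}, which has 10 nodes.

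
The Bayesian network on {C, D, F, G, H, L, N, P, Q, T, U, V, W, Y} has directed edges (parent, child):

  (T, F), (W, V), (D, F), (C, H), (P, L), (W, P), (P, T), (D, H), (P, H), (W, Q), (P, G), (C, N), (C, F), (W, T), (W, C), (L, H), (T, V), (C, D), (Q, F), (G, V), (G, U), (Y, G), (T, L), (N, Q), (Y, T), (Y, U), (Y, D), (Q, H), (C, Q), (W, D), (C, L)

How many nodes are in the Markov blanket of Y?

A node's Markov blanket = Pa ∪ Ch ∪ (parents of Ch other than the node itself).
Pa(Y) = {}.
Y has children D, G, T, U.
Other parents of Y's children:
  T's other parents are P, W.
  parents(D) \ {Y} = {C, W}.
  G also has parent P.
  U's other parent is G.
MB(Y) = {C, D, G, P, T, U, W}, which has 7 nodes.

7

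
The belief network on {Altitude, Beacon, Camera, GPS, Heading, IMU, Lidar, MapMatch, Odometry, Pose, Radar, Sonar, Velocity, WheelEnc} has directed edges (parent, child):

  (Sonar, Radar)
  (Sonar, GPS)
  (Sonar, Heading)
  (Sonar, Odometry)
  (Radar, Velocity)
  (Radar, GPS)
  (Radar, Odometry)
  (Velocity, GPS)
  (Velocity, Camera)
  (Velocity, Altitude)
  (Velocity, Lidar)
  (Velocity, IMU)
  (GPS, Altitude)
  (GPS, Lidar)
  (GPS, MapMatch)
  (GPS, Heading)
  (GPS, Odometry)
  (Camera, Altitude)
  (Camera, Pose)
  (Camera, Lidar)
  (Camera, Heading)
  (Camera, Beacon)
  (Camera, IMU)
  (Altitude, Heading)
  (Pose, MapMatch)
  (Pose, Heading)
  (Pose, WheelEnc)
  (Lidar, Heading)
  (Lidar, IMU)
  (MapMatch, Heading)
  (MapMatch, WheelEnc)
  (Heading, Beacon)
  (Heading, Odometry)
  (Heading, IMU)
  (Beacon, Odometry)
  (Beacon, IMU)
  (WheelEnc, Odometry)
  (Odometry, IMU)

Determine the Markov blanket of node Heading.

Heading has parents Altitude, Camera, GPS, Lidar, MapMatch, Pose, Sonar.
Heading has children Beacon, IMU, Odometry.
Other parents of Heading's children:
  Beacon: Camera
  Odometry: Beacon, GPS, Radar, Sonar, WheelEnc
  IMU: Beacon, Camera, Lidar, Odometry, Velocity
Union: {Altitude, Camera, GPS, Lidar, MapMatch, Pose, Sonar} ∪ {Beacon, IMU, Odometry} ∪ {Beacon, Camera, GPS, Lidar, Odometry, Radar, Sonar, Velocity, WheelEnc} = {Altitude, Beacon, Camera, GPS, IMU, Lidar, MapMatch, Odometry, Pose, Radar, Sonar, Velocity, WheelEnc}.

{Altitude, Beacon, Camera, GPS, IMU, Lidar, MapMatch, Odometry, Pose, Radar, Sonar, Velocity, WheelEnc}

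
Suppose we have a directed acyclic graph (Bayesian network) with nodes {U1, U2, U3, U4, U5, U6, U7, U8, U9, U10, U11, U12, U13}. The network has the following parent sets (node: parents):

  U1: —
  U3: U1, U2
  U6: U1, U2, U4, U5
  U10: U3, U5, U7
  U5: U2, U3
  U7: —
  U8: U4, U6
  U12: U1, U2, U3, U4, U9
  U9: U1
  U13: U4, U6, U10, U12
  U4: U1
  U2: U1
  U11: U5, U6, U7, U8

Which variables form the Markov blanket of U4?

U4's parents: U1.
U4 has children U6, U8, U12, U13.
For each child, the remaining parents (spouses of U4):
  U6's other parents are U1, U2, U5.
  U8's other parent is U6.
  parents(U12) \ {U4} = {U1, U2, U3, U9}.
  U13's other parents are U6, U10, U12.
Taking the union gives {U1, U2, U3, U5, U6, U8, U9, U10, U12, U13}.

{U1, U2, U3, U5, U6, U8, U9, U10, U12, U13}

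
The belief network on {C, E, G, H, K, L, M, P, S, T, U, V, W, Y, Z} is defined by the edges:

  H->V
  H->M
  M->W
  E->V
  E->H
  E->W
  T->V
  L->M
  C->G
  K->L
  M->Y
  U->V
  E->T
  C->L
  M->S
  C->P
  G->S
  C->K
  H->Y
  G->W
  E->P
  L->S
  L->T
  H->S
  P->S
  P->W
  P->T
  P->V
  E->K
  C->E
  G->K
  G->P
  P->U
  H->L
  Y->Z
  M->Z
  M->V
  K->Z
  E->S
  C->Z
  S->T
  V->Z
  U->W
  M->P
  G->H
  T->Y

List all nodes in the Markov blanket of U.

U has parent P.
Ch(U) = {V, W}.
Co-parents of U (other parents of its children):
  V also has parents E, H, M, P, T.
  W's other parents are E, G, M, P.
Union: {P} ∪ {V, W} ∪ {E, G, H, M, P, T} = {E, G, H, M, P, T, V, W}.

{E, G, H, M, P, T, V, W}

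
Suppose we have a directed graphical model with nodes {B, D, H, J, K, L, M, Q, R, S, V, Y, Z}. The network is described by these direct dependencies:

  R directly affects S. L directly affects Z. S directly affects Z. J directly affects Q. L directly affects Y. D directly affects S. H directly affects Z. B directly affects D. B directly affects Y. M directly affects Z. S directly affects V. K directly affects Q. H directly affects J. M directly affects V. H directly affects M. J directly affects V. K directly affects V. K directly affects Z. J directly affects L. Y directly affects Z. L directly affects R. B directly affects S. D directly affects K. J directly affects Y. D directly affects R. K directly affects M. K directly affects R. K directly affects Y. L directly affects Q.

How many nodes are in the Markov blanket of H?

7

By definition, MB(H) is built from H's parents, H's children, and the co-parents of H.
H's parents: none.
H's children: J, M, Z.
For each child, the remaining parents (spouses of H):
  J: —
  M: K
  Z: K, L, M, S, Y
MB(H) = {J, K, L, M, S, Y, Z}, which has 7 nodes.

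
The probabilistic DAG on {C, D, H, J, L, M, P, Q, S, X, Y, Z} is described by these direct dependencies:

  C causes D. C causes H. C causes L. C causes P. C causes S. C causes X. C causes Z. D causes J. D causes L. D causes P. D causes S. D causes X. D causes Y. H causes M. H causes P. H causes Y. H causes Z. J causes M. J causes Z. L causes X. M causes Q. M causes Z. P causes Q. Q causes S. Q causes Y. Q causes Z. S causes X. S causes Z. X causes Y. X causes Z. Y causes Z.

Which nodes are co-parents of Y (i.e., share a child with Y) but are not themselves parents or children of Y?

Children of Y: Z.
  Z also has parents C, H, J, M, Q, S, X.
Excluding nodes already adjacent to Y (D, H, Q, X, Z), the co-parent-only contribution is {C, J, M, S}.

{C, J, M, S}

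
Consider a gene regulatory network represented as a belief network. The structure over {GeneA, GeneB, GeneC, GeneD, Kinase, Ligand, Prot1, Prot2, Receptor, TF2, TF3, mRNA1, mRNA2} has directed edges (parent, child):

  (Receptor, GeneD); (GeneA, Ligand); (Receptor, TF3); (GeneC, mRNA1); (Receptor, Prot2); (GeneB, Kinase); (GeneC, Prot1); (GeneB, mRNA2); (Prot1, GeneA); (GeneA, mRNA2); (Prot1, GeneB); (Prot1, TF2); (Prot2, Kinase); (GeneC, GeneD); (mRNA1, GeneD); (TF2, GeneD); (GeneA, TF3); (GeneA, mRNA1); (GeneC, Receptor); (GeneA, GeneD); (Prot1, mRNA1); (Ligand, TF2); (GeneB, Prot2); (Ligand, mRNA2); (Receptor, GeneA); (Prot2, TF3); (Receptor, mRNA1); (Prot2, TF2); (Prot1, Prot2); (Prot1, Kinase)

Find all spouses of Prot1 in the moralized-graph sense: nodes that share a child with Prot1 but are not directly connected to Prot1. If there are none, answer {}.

{Ligand, Receptor}

Children of Prot1: GeneA, GeneB, Kinase, Prot2, TF2, mRNA1.
  GeneB: no additional parents.
  GeneA also has parent Receptor.
  mRNA1's other parents are GeneA, GeneC, Receptor.
  Prot2 also has parents GeneB, Receptor.
  TF2 also has parents Ligand, Prot2.
  Kinase's other parents are GeneB, Prot2.
Excluding nodes already adjacent to Prot1 (GeneA, GeneB, GeneC, Kinase, Prot2, TF2, mRNA1), the co-parent-only contribution is {Ligand, Receptor}.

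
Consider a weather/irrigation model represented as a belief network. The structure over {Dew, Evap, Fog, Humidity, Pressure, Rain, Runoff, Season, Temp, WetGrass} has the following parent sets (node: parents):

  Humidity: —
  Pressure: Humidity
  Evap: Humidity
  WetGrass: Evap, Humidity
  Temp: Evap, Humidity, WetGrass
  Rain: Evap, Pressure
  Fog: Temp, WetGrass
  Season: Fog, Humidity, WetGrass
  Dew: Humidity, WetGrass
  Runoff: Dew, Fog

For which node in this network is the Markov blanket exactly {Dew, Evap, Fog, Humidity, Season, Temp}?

WetGrass

The target node must have every member of {Dew, Evap, Fog, Humidity, Season, Temp} as a parent, child, or co-parent, and no others.
Parents of WetGrass: Evap, Humidity; children: Dew, Fog, Season, Temp; co-parents: Evap, Fog, Humidity, Temp.
These exactly cover the given set, so the node is WetGrass.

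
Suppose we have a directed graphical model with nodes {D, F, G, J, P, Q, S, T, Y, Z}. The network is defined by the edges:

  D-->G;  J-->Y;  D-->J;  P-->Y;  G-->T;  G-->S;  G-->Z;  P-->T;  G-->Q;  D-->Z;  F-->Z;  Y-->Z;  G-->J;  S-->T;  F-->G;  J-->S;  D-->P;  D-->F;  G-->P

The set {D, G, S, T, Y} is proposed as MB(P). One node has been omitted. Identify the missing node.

P has children T, Y.
P's parents: D, G.
Co-parents of P (other parents of its children):
  T also has parents G, S.
  Y also has parent J.
MB(P) = {D, G, J, S, T, Y}.
Comparing with the claimed set, J is missing.

J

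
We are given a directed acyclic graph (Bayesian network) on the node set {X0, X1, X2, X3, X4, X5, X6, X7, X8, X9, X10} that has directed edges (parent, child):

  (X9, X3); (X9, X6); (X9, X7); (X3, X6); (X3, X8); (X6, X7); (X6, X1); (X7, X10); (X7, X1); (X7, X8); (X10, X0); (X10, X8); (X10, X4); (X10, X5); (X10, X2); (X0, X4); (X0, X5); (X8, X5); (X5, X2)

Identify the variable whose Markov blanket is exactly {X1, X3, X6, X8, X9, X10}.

X7

The target node must have every member of {X1, X3, X6, X8, X9, X10} as a parent, child, or co-parent, and no others.
Parents of X7: X6, X9; children: X1, X8, X10; co-parents: X3, X6, X10.
These exactly cover the given set, so the node is X7.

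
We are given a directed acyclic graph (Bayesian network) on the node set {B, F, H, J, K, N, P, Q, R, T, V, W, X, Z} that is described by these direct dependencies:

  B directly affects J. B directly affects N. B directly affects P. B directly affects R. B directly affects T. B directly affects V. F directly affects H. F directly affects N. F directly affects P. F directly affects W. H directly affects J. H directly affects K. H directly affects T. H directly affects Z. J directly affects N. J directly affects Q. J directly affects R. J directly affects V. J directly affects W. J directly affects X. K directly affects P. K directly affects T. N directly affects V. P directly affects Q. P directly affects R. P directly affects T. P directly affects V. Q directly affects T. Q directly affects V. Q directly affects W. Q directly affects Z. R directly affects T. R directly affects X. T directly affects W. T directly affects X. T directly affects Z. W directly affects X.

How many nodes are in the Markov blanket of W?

A node's Markov blanket = Pa ∪ Ch ∪ (parents of Ch other than the node itself).
W's children: X.
W has parents F, J, Q, T.
Other parents of W's children:
  parents(X) \ {W} = {J, R, T}.
MB(W) = {F, J, Q, R, T, X}, which has 6 nodes.

6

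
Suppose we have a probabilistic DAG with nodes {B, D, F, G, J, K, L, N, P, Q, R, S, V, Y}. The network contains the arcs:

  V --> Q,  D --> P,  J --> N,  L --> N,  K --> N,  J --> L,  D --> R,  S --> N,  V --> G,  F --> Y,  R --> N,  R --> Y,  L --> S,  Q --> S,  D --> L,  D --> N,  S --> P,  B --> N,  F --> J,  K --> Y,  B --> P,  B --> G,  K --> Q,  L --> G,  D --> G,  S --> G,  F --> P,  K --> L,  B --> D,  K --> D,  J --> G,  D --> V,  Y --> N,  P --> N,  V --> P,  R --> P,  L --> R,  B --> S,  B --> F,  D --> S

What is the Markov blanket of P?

By definition, MB(P) is built from P's parents, P's children, and the co-parents of P.
Pa(P) = {B, D, F, R, S, V}.
P has child N.
Parents of each child, excluding P:
  N's other parents are B, D, J, K, L, R, S, Y.
Taking the union gives {B, D, F, J, K, L, N, R, S, V, Y}.

{B, D, F, J, K, L, N, R, S, V, Y}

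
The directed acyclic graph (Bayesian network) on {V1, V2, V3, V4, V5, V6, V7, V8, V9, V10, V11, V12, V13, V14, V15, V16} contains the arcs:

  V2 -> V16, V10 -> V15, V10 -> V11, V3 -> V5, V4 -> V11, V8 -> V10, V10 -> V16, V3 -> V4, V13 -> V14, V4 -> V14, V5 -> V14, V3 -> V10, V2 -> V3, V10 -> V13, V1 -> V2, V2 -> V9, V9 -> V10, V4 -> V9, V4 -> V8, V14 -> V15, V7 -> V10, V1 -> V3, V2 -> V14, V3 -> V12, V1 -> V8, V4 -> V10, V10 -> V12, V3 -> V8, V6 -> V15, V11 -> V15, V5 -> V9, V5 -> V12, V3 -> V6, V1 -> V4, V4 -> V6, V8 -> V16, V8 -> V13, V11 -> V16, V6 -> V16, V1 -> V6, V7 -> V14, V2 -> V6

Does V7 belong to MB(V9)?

Yes

V7 is a co-parent of V9: both are parents of V10.
So V7 ∈ MB(V9).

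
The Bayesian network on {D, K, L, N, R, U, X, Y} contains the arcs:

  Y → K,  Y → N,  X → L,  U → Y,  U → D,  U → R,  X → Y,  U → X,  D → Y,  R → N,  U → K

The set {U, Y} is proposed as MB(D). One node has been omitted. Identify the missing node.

Parents of D: U.
Children of D: Y.
Parents of each child, excluding D:
  Y: U, X
MB(D) = {U, X, Y}.
Comparing with the claimed set, X is missing.

X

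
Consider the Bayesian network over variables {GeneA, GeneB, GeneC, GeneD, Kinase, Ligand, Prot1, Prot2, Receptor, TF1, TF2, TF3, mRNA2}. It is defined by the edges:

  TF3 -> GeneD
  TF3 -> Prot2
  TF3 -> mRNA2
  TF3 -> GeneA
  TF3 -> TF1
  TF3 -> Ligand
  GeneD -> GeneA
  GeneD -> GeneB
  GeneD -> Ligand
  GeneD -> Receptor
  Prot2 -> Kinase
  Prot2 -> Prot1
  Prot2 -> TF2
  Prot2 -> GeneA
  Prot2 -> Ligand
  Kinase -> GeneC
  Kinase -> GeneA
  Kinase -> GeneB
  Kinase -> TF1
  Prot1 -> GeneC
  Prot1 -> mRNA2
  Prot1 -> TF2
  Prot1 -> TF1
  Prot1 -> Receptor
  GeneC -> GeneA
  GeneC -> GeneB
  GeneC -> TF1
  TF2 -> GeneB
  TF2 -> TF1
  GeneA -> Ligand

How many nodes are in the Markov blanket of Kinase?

9

Pa(Kinase) = {Prot2}.
Kinase has children GeneA, GeneB, GeneC, TF1.
For each child, the remaining parents (spouses of Kinase):
  parents(GeneC) \ {Kinase} = {Prot1}.
  parents(GeneA) \ {Kinase} = {GeneC, GeneD, Prot2, TF3}.
  parents(GeneB) \ {Kinase} = {GeneC, GeneD, TF2}.
  TF1 also has parents GeneC, Prot1, TF2, TF3.
MB(Kinase) = {GeneA, GeneB, GeneC, GeneD, Prot1, Prot2, TF1, TF2, TF3}, which has 9 nodes.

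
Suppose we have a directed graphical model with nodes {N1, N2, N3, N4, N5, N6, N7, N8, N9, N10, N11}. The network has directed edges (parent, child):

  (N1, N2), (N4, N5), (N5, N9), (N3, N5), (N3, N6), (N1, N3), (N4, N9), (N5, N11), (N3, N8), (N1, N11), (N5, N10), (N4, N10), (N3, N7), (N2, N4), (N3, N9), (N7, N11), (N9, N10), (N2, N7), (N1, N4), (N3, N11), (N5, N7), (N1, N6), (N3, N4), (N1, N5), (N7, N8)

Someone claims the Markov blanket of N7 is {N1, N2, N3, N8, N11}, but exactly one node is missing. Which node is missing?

N7 has parents N2, N3, N5.
Ch(N7) = {N8, N11}.
For each child, the remaining parents (spouses of N7):
  N8 also has parent N3.
  N11 also has parents N1, N3, N5.
MB(N7) = {N1, N2, N3, N5, N8, N11}.
Comparing with the claimed set, N5 is missing.

N5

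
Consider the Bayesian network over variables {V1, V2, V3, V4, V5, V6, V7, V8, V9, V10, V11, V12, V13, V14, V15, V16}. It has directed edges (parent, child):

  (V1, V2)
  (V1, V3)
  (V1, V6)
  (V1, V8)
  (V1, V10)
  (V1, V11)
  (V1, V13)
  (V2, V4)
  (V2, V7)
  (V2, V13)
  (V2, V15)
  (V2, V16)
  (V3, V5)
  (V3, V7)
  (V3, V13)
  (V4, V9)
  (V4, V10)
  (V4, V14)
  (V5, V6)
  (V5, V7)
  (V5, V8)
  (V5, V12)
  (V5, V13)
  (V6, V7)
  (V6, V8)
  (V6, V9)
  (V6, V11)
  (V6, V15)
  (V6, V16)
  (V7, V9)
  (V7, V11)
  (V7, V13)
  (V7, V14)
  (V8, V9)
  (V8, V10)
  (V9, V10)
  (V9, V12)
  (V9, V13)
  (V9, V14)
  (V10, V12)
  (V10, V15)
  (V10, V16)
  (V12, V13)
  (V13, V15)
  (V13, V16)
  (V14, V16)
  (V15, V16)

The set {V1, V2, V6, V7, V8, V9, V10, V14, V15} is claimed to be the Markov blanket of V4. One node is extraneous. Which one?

Recall MB(v) = parents ∪ children ∪ spouses, where spouses are the other parents of v's children.
V4's parents: V2.
Children of V4: V9, V10, V14.
Co-parents of V4 (other parents of its children):
  parents(V9) \ {V4} = {V6, V7, V8}.
  V10's other parents are V1, V8, V9.
  V14 also has parents V7, V9.
MB(V4) = {V1, V2, V6, V7, V8, V9, V10, V14}.
V15 is neither a parent, child, nor co-parent of V4, so it does not belong.

V15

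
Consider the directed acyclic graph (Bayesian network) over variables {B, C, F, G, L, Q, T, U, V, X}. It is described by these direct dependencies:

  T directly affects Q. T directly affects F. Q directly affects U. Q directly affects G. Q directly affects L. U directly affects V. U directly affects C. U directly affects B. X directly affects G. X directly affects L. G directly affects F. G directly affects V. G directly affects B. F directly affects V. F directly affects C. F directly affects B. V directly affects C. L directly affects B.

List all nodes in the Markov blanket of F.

{B, C, G, L, T, U, V}

The Markov blanket of a node is its parents, its children, and the other parents of its children.
F's children: B, C, V.
F has parents G, T.
Other parents of F's children:
  parents(V) \ {F} = {G, U}.
  parents(C) \ {F} = {U, V}.
  parents(B) \ {F} = {G, L, U}.
So the Markov blanket of F is {B, C, G, L, T, U, V}.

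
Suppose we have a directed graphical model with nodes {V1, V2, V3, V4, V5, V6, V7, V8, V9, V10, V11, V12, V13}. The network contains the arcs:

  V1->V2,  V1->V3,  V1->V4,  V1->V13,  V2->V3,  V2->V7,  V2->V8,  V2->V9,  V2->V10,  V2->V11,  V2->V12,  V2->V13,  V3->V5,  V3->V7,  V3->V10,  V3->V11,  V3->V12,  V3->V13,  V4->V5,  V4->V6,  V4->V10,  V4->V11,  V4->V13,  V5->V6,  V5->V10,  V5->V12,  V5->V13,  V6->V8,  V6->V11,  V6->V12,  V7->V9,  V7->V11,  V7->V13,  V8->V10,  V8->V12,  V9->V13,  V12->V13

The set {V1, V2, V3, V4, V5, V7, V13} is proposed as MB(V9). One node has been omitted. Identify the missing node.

By definition, MB(V9) is built from V9's parents, V9's children, and the co-parents of V9.
V9's children: V13.
V9's parents: V2, V7.
Other parents of V9's children:
  V13: V1, V2, V3, V4, V5, V7, V12
MB(V9) = {V1, V2, V3, V4, V5, V7, V12, V13}.
Comparing with the claimed set, V12 is missing.

V12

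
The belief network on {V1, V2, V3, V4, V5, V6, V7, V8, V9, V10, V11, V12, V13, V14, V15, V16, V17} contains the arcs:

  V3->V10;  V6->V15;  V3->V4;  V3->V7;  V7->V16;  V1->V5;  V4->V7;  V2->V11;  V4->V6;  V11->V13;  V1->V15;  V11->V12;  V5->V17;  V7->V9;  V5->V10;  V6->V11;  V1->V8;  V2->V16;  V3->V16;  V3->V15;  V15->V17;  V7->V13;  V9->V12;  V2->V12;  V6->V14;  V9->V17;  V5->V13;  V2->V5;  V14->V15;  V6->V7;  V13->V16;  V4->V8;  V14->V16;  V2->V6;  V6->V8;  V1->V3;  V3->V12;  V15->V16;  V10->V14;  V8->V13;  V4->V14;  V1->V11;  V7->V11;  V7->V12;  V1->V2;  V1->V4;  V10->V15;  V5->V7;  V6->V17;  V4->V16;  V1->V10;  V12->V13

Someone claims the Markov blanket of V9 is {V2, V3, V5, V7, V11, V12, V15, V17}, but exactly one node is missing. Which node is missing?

V9's parents: V7.
Ch(V9) = {V12, V17}.
Other parents of V9's children:
  V12: V2, V3, V7, V11
  V17: V5, V6, V15
MB(V9) = {V2, V3, V5, V6, V7, V11, V12, V15, V17}.
Comparing with the claimed set, V6 is missing.

V6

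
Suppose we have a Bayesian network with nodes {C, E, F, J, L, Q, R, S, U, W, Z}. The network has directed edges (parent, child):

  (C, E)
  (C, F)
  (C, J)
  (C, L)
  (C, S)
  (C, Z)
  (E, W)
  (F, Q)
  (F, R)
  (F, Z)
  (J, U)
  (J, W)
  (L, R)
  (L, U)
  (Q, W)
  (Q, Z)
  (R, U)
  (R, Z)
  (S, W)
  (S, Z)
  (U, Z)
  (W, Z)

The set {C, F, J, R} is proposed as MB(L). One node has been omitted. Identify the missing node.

U

L has children R, U.
Parents of L: C.
Co-parents of L (other parents of its children):
  R also has parent F.
  U's other parents are J, R.
MB(L) = {C, F, J, R, U}.
Comparing with the claimed set, U is missing.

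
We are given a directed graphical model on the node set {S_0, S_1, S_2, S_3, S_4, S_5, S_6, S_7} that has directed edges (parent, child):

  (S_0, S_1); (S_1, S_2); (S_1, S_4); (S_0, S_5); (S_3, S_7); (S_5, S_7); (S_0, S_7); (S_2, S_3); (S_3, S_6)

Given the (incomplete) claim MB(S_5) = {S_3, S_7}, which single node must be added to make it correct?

S_0

Pa(S_5) = {S_0}.
Children of S_5: S_7.
Parents of each child, excluding S_5:
  S_7 also has parents S_0, S_3.
MB(S_5) = {S_0, S_3, S_7}.
Comparing with the claimed set, S_0 is missing.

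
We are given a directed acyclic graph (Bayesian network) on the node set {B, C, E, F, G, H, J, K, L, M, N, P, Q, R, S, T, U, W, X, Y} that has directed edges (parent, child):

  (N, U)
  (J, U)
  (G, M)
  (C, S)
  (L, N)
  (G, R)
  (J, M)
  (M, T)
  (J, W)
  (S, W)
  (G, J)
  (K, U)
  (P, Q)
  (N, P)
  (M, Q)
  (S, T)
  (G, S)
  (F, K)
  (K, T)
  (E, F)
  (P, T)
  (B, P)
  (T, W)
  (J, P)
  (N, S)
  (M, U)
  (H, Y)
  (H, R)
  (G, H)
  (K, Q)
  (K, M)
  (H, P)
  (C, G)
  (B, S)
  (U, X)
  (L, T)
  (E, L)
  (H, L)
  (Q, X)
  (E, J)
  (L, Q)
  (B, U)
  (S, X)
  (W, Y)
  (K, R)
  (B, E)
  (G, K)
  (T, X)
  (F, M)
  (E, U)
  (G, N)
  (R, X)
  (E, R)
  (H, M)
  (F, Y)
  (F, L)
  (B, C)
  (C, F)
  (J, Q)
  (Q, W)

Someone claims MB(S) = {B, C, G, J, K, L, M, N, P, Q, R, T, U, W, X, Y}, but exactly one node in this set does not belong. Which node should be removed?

Children of S: T, W, X.
S's parents: B, C, G, N.
Co-parents of S (other parents of its children):
  parents(T) \ {S} = {K, L, M, P}.
  W also has parents J, Q, T.
  X's other parents are Q, R, T, U.
MB(S) = {B, C, G, J, K, L, M, N, P, Q, R, T, U, W, X}.
Y is neither a parent, child, nor co-parent of S, so it does not belong.

Y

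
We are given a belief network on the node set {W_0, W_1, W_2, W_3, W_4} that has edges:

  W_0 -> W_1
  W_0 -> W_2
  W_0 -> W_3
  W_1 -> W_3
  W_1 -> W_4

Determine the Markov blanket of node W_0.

{W_1, W_2, W_3}

W_0 has no parents.
W_0's children: W_1, W_2, W_3.
Co-parents of W_0 (other parents of its children):
  W_1: —
  W_2: —
  W_3: W_1
Taking the union gives {W_1, W_2, W_3}.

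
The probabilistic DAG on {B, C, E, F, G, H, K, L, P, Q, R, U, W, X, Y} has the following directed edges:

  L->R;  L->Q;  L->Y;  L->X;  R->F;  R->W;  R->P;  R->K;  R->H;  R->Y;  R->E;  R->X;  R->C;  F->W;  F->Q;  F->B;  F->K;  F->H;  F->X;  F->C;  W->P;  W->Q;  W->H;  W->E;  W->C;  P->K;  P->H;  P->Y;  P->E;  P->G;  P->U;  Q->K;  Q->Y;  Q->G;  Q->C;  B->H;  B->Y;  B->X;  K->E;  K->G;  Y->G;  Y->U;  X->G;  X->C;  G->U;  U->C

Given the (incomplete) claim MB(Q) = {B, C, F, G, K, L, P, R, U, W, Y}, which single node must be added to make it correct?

X

By definition, MB(Q) is built from Q's parents, Q's children, and the co-parents of Q.
Q's parents: F, L, W.
Children of Q: C, G, K, Y.
Other parents of Q's children:
  K: F, P, R
  Y: B, L, P, R
  G: K, P, X, Y
  C: F, R, U, W, X
MB(Q) = {B, C, F, G, K, L, P, R, U, W, X, Y}.
Comparing with the claimed set, X is missing.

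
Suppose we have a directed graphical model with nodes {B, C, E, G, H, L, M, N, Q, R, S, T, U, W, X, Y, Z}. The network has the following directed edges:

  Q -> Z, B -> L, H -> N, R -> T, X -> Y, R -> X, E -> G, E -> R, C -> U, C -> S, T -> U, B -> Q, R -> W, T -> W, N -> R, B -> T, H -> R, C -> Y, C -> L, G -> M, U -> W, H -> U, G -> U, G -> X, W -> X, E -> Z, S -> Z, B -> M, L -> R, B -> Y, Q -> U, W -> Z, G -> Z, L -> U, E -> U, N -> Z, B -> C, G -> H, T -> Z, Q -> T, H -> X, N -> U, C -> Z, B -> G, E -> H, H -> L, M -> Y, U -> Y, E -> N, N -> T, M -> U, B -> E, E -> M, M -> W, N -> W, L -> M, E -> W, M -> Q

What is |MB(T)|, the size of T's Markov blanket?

Pa(T) = {B, N, Q, R}.
Children of T: U, W, Z.
Parents of each child, excluding T:
  U: C, E, G, H, L, M, N, Q
  W: E, M, N, R, U
  Z: C, E, G, N, Q, S, W
MB(T) = {B, C, E, G, H, L, M, N, Q, R, S, U, W, Z}, which has 14 nodes.

14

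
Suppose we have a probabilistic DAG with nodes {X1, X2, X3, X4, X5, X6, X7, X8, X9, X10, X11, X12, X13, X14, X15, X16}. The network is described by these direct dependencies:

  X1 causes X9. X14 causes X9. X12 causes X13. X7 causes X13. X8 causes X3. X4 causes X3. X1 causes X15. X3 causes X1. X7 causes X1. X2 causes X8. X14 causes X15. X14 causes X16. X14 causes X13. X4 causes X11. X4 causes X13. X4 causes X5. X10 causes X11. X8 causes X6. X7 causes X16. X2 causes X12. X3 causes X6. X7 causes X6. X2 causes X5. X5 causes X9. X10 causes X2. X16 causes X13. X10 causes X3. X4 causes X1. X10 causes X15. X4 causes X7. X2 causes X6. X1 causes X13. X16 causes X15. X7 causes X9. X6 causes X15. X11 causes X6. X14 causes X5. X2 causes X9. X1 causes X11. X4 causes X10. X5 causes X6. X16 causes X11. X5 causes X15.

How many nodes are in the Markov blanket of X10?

By definition, MB(X10) is built from X10's parents, X10's children, and the co-parents of X10.
Parents of X10: X4.
X10 has children X2, X3, X11, X15.
Other parents of X10's children:
  X2: no additional parents.
  X3 also has parents X4, X8.
  parents(X11) \ {X10} = {X1, X4, X16}.
  parents(X15) \ {X10} = {X1, X5, X6, X14, X16}.
MB(X10) = {X1, X2, X3, X4, X5, X6, X8, X11, X14, X15, X16}, which has 11 nodes.

11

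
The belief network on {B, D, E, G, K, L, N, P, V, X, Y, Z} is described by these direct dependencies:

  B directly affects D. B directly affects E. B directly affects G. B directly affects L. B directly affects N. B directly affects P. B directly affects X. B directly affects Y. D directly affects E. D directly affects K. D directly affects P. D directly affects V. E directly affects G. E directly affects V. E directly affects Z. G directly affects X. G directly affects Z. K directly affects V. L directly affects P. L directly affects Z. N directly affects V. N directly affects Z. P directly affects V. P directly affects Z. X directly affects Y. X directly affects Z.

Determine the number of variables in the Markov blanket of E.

E's parents: B, D.
Children of E: G, V, Z.
Co-parents of E (other parents of its children):
  G's other parent is B.
  V also has parents D, K, N, P.
  parents(Z) \ {E} = {G, L, N, P, X}.
MB(E) = {B, D, G, K, L, N, P, V, X, Z}, which has 10 nodes.

10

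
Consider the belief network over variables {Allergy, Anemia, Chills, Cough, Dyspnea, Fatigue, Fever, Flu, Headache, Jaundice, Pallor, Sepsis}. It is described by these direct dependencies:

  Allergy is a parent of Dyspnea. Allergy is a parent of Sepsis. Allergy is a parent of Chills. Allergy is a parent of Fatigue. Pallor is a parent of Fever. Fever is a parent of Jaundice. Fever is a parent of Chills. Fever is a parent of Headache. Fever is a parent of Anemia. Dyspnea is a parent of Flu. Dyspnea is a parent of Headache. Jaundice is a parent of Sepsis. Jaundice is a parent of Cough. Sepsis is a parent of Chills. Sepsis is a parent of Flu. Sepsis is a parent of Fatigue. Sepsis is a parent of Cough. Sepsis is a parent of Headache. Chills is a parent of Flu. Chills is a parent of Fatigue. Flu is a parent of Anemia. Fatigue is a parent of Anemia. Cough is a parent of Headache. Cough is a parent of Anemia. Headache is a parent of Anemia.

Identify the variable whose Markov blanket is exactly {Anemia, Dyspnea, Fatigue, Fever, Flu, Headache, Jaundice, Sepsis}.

Cough

The target node must have every member of {Anemia, Dyspnea, Fatigue, Fever, Flu, Headache, Jaundice, Sepsis} as a parent, child, or co-parent, and no others.
Parents of Cough: Jaundice, Sepsis; children: Anemia, Headache; co-parents: Dyspnea, Fatigue, Fever, Flu, Headache, Sepsis.
These exactly cover the given set, so the node is Cough.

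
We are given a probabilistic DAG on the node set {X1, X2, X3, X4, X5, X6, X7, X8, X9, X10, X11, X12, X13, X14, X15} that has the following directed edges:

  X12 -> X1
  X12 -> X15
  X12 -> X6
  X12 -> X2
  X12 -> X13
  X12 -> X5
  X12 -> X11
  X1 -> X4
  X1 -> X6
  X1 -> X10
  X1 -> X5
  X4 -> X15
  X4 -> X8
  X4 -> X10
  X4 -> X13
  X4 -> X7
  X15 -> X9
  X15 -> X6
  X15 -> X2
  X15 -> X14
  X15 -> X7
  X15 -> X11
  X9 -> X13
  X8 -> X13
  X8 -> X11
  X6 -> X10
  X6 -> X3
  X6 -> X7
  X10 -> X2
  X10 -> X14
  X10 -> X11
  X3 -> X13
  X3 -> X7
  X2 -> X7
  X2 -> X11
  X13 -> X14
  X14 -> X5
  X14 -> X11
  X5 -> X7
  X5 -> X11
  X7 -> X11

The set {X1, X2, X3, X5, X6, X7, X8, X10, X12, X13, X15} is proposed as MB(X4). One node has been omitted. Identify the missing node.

Recall MB(v) = parents ∪ children ∪ spouses, where spouses are the other parents of v's children.
Ch(X4) = {X7, X8, X10, X13, X15}.
Parents of X4: X1.
For each child, the remaining parents (spouses of X4):
  X15's other parent is X12.
  X8 has no other parent.
  parents(X10) \ {X4} = {X1, X6}.
  X13's other parents are X3, X8, X9, X12.
  X7's other parents are X2, X3, X5, X6, X15.
MB(X4) = {X1, X2, X3, X5, X6, X7, X8, X9, X10, X12, X13, X15}.
Comparing with the claimed set, X9 is missing.

X9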